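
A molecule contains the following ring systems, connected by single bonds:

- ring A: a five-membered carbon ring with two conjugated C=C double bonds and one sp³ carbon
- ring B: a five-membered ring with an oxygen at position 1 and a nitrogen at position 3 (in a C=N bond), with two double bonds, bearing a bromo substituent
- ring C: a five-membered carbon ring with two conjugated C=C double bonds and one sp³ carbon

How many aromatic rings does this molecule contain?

1

Ring A has one sp³ carbon, so it is not fully conjugated — not aromatic (cyclopentadiene).
Ring B has a continuous p-orbital overlap around the ring; 2 ring double bonds (4 π electrons) plus a heteroatom lone pair (2) give 6 π electrons. That satisfies 4n+2 with n=1, so ring B is aromatic (oxazole).
Ring C has one sp³ carbon, so it is not fully conjugated — not aromatic (cyclopentadiene).
Aromatic: B. Total: 1.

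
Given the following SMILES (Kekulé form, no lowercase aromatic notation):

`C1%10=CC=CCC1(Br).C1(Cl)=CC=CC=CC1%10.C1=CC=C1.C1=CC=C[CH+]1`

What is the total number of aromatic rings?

The SMILES encodes a six-membered carbon ring with two conjugated C=C double bonds and two sp³ carbons; a seven-membered carbon ring with three C=C double bonds and one sp³ carbon; a four-membered carbon ring with two alternating C=C double bonds; a five-membered all-carbon ring bearing a positive charge on one carbon, with two C=C double bonds.
The 6-membered ring has two sp³ carbons, so it is not fully conjugated — not aromatic (1,3-cyclohexadiene).
The 7-membered ring has one sp³ carbon, so it is not fully conjugated — not aromatic (cycloheptatriene).
The 4-membered ring has only sp² ring atoms; a planar conformation would have a fully conjugated π system of 4 electrons. But 4 = 4(1), which is 4n not 4n+2, so it is not aromatic (cyclobutadiene) — cyclobutadiene is antiaromatic and distorts to a rectangle.
The 5-membered ring has only sp² ring atoms; a planar conformation would have a fully conjugated π system of 4 electrons. But 4 = 4(1), which is 4n not 4n+2, so it is not aromatic (cyclopentadienyl cation).
None of the rings are aromatic. Total: 0.

0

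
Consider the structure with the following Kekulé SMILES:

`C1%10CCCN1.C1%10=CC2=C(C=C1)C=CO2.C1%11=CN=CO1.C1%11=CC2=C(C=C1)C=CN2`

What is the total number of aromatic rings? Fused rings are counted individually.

The SMILES encodes a five-membered saturated ring of four carbons and one N–H nitrogen; a six-membered carbon ring with three alternating C=C double bonds, fused to a five-membered ring containing one oxygen and two C=C double bonds; a five-membered ring with an oxygen at position 1 and a nitrogen at position 3 (in a C=N bond), with two double bonds; a six-membered carbon ring with three alternating C=C double bonds, fused to a five-membered ring containing one N–H nitrogen and two C=C double bonds.
The 5-membered ring with one N–H has only sp³ atoms, so it is not fully conjugated — not aromatic (pyrrolidine).
The fused 6/5-membered bicyclic (with one oxygen) is a single π system with 9 sp² atoms and 10 π electrons from ring double bonds plus a heteroatom lone pair. 10 = 4(2)+2, so the system is aromatic and both rings count as aromatic (benzofuran).
The 5-membered ring with one oxygen and one =N– is fully conjugated (every ring atom contributes a p orbital); 2 ring double bonds (4 π electrons) plus a heteroatom lone pair (2) give 6 π electrons. That satisfies 4n+2 with n=1, so it is aromatic (oxazole).
The fused 6/5-membered bicyclic (with one N–H) is a single π system with 9 sp² atoms and 10 π electrons from ring double bonds plus a heteroatom lone pair. 10 = 4(2)+2, so the system is aromatic and both rings count as aromatic (indole).
5 of the 6 rings are aromatic. Total: 5.

5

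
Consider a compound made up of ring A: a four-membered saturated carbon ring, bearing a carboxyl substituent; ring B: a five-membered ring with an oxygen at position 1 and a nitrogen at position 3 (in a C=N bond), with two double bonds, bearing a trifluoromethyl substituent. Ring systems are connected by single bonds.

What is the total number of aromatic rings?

Ring A has only sp³ atoms, so it is not fully conjugated — not aromatic (cyclobutane).
Ring B is planar and fully conjugated; 2 ring double bonds (4 π electrons) plus a heteroatom lone pair (2) give 6 π electrons. That satisfies 4n+2 with n=1, so ring B is aromatic (oxazole).
Aromatic: B. Total: 1.

1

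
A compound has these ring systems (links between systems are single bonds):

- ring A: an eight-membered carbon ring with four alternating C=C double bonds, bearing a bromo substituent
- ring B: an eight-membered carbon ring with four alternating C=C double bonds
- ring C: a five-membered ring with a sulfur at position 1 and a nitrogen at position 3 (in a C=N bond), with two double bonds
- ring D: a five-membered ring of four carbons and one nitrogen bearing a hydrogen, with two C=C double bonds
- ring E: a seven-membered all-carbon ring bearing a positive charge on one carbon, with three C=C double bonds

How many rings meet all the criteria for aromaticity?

3

Ring A has only sp² ring atoms; a planar conformation would have a fully conjugated π system of 8 electrons. But 8 = 4(2), which is 4n not 4n+2, so ring A is not aromatic (cyclooctatetraene) — cyclooctatetraene distorts into a non-planar tub to avoid antiaromaticity.
Ring B has only sp² ring atoms; a planar conformation would have a fully conjugated π system of 8 electrons. But 8 = 4(2), which is 4n not 4n+2, so ring B is not aromatic (cyclooctatetraene) — cyclooctatetraene distorts into a non-planar tub to avoid antiaromaticity.
Ring C is planar and fully conjugated; 2 ring double bonds (4 π electrons) plus a heteroatom lone pair (2) give 6 π electrons. 6 = 4(1)+2, so ring C is aromatic (thiazole).
Ring D has a continuous p-orbital overlap around the ring; 2 ring double bonds (4 π electrons) plus a heteroatom lone pair (2) give 6 π electrons. 6 = 4(1)+2, so ring D is aromatic (pyrrole).
Ring E has a continuous p-orbital overlap around the ring; 3 ring double bonds (6 π electrons) plus the carbocation's empty p orbital (0, but keeps the ring conjugated) give 6 π electrons. Since 6 = 4n+2 (n=1), ring E is aromatic (tropylium cation).
Aromatic: C, D, E. Total: 3.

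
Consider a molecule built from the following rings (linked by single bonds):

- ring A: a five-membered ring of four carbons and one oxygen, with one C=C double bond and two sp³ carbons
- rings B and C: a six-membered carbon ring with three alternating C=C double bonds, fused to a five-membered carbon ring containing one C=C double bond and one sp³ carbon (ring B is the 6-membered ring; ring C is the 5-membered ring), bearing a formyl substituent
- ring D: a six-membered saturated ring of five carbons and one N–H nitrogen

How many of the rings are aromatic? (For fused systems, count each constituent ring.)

1

Ring A has two sp³ carbons, so it is not fully conjugated — not aromatic (2,3-dihydrofuran).
Ring B is fully conjugated (every ring atom contributes a p orbital); 3 ring double bonds give 6 π electrons. That satisfies 4n+2 with n=1, so ring B is aromatic (benzene ring).
Ring C has one sp³ carbon, so it is not fully conjugated — not aromatic (cyclopentene ring).
Ring D has only sp³ atoms, so it is not fully conjugated — not aromatic (piperidine).
Aromatic: B. Total: 1.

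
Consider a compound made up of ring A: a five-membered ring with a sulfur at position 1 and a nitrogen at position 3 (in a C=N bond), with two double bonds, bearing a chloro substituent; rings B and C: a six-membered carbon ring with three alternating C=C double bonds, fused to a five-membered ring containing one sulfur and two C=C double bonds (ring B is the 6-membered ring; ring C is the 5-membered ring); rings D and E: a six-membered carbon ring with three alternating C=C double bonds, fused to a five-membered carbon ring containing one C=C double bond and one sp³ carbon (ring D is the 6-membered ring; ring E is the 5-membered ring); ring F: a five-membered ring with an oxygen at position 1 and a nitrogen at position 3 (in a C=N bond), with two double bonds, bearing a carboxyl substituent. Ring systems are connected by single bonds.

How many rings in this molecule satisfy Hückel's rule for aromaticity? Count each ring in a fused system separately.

Ring A has a continuous p-orbital overlap around the ring; 2 ring double bonds (4 π electrons) plus a heteroatom lone pair (2) give 6 π electrons. That satisfies 4n+2 with n=1, so ring A is aromatic (thiazole).
Rings B and C form a fused bicyclic system (with one sulfur) with 9 sp² atoms and 10 π electrons from ring double bonds plus a heteroatom lone pair. 10 = 4(2)+2, so the system is aromatic and both rings count as aromatic (benzothiophene).
Ring D has a continuous p-orbital overlap around the ring; 3 ring double bonds give 6 π electrons. Since 6 = 4n+2 (n=1), ring D is aromatic (benzene ring).
Ring E has one sp³ carbon, so it is not fully conjugated — not aromatic (cyclopentene ring).
Ring F is fully conjugated (every ring atom contributes a p orbital); 2 ring double bonds (4 π electrons) plus a heteroatom lone pair (2) give 6 π electrons. That satisfies 4n+2 with n=1, so ring F is aromatic (oxazole).
Aromatic: A, B, C, D, F. Total: 5.

5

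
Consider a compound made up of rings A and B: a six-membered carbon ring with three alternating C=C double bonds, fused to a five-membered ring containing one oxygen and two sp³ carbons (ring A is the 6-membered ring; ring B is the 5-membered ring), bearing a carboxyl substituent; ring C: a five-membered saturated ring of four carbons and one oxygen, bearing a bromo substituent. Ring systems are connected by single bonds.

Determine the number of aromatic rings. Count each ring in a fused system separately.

Ring A is planar and fully conjugated; 3 ring double bonds give 6 π electrons. Since 6 = 4n+2 (n=1), ring A is aromatic (benzene ring).
Ring B has two sp³ carbons, so it is not fully conjugated — not aromatic (oxolane ring).
Ring C has only sp³ atoms, so it is not fully conjugated — not aromatic (tetrahydrofuran).
Aromatic: A. Total: 1.

1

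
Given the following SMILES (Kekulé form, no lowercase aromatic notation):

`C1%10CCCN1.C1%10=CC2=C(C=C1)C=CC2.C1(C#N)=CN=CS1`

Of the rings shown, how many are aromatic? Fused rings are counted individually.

The SMILES encodes a five-membered saturated ring of four carbons and one N–H nitrogen; a six-membered carbon ring with three alternating C=C double bonds, fused to a five-membered carbon ring containing one C=C double bond and one sp³ carbon; a five-membered ring with a sulfur at position 1 and a nitrogen at position 3 (in a C=N bond), with two double bonds.
The 5-membered ring with one N–H has only sp³ atoms, so it is not fully conjugated — not aromatic (pyrrolidine).
The 6-membered ring has a continuous p-orbital overlap around the ring; 3 ring double bonds give 6 π electrons. Since 6 = 4n+2 (n=1), it is aromatic (benzene ring).
The 5-membered ring has one sp³ carbon, so it is not fully conjugated — not aromatic (cyclopentene ring).
The 5-membered ring with one sulfur and one =N– is planar and fully conjugated; 2 ring double bonds (4 π electrons) plus a heteroatom lone pair (2) give 6 π electrons. That satisfies 4n+2 with n=1, so it is aromatic (thiazole).
2 of the 4 rings are aromatic. Total: 2.

2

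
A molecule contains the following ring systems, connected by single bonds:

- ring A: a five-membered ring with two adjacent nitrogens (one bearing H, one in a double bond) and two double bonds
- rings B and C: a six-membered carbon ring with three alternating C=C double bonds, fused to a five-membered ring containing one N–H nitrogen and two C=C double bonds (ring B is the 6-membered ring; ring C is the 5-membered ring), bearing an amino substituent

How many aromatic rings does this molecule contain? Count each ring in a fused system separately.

Ring A is planar and fully conjugated; 2 ring double bonds (4 π electrons) plus a heteroatom lone pair (2) give 6 π electrons. 6 = 4(1)+2, so ring A is aromatic (pyrazole).
Rings B and C form a fused bicyclic system (with one N–H) with 9 sp² atoms and 10 π electrons from ring double bonds plus a heteroatom lone pair. 10 = 4(2)+2, so the system is aromatic and both rings count as aromatic (indole).
Aromatic: A, B, C. Total: 3.

3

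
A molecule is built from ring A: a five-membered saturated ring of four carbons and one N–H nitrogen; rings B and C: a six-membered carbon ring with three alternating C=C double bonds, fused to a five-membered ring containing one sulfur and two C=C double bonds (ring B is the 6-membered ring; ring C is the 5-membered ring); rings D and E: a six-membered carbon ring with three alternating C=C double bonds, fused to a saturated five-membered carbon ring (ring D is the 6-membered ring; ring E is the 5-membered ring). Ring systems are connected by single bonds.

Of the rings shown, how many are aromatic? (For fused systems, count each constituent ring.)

3

Ring A has only sp³ atoms, so it is not fully conjugated — not aromatic (pyrrolidine).
Rings B and C form a fused bicyclic system (with one sulfur) with 9 sp² atoms and 10 π electrons from ring double bonds plus a heteroatom lone pair. 10 = 4(2)+2, so the system is aromatic and both rings count as aromatic (benzothiophene).
Ring D is fully conjugated (every ring atom contributes a p orbital); 3 ring double bonds give 6 π electrons. Since 6 = 4n+2 (n=1), ring D is aromatic (benzene ring).
Ring E has three sp³ carbons, so it is not fully conjugated — not aromatic (cyclopentane ring).
Aromatic: B, C, D. Total: 3.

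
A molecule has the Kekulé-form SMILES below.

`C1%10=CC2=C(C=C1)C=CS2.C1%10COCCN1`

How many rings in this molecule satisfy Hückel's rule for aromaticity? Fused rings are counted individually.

2

The SMILES encodes a six-membered carbon ring with three alternating C=C double bonds, fused to a five-membered ring containing one sulfur and two C=C double bonds; a six-membered saturated ring with an oxygen and an N–H nitrogen at positions 1 and 4.
The fused 6/5-membered bicyclic (with one sulfur) is a single π system with 9 sp² atoms and 10 π electrons from ring double bonds plus a heteroatom lone pair. 10 = 4(2)+2, so the system is aromatic and both rings count as aromatic (benzothiophene).
The 6-membered ring with one oxygen and one N–H (1,4) has only sp³ atoms, so it is not fully conjugated — not aromatic (morpholine).
2 of the 3 rings are aromatic. Total: 2.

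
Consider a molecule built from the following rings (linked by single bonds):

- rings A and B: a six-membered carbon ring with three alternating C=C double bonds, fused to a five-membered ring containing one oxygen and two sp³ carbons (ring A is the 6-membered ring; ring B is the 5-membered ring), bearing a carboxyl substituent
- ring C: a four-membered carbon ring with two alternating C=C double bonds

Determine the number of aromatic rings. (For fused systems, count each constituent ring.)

Ring A is planar and fully conjugated; 3 ring double bonds give 6 π electrons. Since 6 = 4n+2 (n=1), ring A is aromatic (benzene ring).
Ring B has two sp³ carbons, so it is not fully conjugated — not aromatic (oxolane ring).
Ring C has only sp² ring atoms; a planar conformation would have a fully conjugated π system of 4 electrons. But 4 = 4(1), which is 4n not 4n+2, so ring C is not aromatic (cyclobutadiene) — cyclobutadiene is antiaromatic and distorts to a rectangle.
Aromatic: A. Total: 1.

1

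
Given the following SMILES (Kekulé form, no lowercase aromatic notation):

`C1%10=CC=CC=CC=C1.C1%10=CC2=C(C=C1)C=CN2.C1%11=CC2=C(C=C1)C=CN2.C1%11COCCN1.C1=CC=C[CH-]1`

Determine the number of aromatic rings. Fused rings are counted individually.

5

The SMILES encodes an eight-membered carbon ring with four alternating C=C double bonds; a six-membered carbon ring with three alternating C=C double bonds, fused to a five-membered ring containing one N–H nitrogen and two C=C double bonds; a six-membered carbon ring with three alternating C=C double bonds, fused to a five-membered ring containing one N–H nitrogen and two C=C double bonds; a six-membered saturated ring with an oxygen and an N–H nitrogen at positions 1 and 4; a five-membered all-carbon ring bearing a negative charge on one carbon, with two C=C double bonds.
The 8-membered ring has only sp² ring atoms; a planar conformation would have a fully conjugated π system of 8 electrons. But 8 = 4(2), which is 4n not 4n+2, so it is not aromatic (cyclooctatetraene) — cyclooctatetraene distorts into a non-planar tub to avoid antiaromaticity.
The fused 6/5-membered bicyclic (with one N–H) is a single π system with 9 sp² atoms and 10 π electrons from ring double bonds plus a heteroatom lone pair. 10 = 4(2)+2, so the system is aromatic and both rings count as aromatic (indole).
The fused 6/5-membered bicyclic (with one N–H) is a single π system with 9 sp² atoms and 10 π electrons from ring double bonds plus a heteroatom lone pair. 10 = 4(2)+2, so the system is aromatic and both rings count as aromatic (indole).
The 6-membered ring with one oxygen and one N–H (1,4) has only sp³ atoms, so it is not fully conjugated — not aromatic (morpholine).
The 5-membered ring is fully conjugated (every ring atom contributes a p orbital); 2 ring double bonds (4 π electrons) plus the carbanion lone pair (2) give 6 π electrons. Since 6 = 4n+2 (n=1), it is aromatic (cyclopentadienyl anion).
5 of the 7 rings are aromatic. Total: 5.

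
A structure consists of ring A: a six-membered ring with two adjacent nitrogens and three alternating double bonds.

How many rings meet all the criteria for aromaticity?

Ring A is fully conjugated (every ring atom contributes a p orbital); 3 ring double bonds give 6 π electrons. That satisfies 4n+2 with n=1, so ring A is aromatic (pyridazine).

1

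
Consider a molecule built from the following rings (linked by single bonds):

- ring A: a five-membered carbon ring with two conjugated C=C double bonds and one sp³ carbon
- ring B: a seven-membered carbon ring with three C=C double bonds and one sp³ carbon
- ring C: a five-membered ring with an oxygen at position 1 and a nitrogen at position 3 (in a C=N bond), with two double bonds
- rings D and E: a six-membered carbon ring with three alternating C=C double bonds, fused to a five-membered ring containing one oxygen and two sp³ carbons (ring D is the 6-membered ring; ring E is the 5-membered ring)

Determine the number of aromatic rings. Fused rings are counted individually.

Ring A has one sp³ carbon, so it is not fully conjugated — not aromatic (cyclopentadiene).
Ring B has one sp³ carbon, so it is not fully conjugated — not aromatic (cycloheptatriene).
Ring C is planar and fully conjugated; 2 ring double bonds (4 π electrons) plus a heteroatom lone pair (2) give 6 π electrons. 6 = 4(1)+2, so ring C is aromatic (oxazole).
Ring D is fully conjugated (every ring atom contributes a p orbital); 3 ring double bonds give 6 π electrons. That satisfies 4n+2 with n=1, so ring D is aromatic (benzene ring).
Ring E has two sp³ carbons, so it is not fully conjugated — not aromatic (oxolane ring).
Aromatic: C, D. Total: 2.

2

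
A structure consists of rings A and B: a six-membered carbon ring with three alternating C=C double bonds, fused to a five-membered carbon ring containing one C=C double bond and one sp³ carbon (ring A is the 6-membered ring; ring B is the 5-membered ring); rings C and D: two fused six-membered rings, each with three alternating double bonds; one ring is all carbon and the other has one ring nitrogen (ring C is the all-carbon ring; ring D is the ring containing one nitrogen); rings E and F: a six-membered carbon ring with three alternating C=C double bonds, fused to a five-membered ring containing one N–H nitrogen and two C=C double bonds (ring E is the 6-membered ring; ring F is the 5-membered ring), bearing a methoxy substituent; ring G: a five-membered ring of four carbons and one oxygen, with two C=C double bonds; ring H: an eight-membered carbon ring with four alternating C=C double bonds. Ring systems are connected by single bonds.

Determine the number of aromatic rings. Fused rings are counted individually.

Ring A has a continuous p-orbital overlap around the ring; 3 ring double bonds give 6 π electrons. That satisfies 4n+2 with n=1, so ring A is aromatic (benzene ring).
Ring B has one sp³ carbon, so it is not fully conjugated — not aromatic (cyclopentene ring).
Rings C and D form a fused bicyclic system (with one nitrogen) with 10 sp² atoms and 10 π electrons from ring double bonds. 10 = 4(2)+2, so the system is aromatic and both rings count as aromatic (quinoline).
Rings E and F form a fused bicyclic system (with one N–H) with 9 sp² atoms and 10 π electrons from ring double bonds plus a heteroatom lone pair. 10 = 4(2)+2, so the system is aromatic and both rings count as aromatic (indole).
Ring G is planar and fully conjugated; 2 ring double bonds (4 π electrons) plus a heteroatom lone pair (2) give 6 π electrons. 6 = 4(1)+2, so ring G is aromatic (furan).
Ring H has only sp² ring atoms; a planar conformation would have a fully conjugated π system of 8 electrons. But 8 = 4(2), which is 4n not 4n+2, so ring H is not aromatic (cyclooctatetraene) — cyclooctatetraene distorts into a non-planar tub to avoid antiaromaticity.
Aromatic: A, C, D, E, F, G. Total: 6.

6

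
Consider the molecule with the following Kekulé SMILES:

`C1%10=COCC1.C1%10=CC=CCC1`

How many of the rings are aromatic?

0

The SMILES encodes a five-membered ring of four carbons and one oxygen, with one C=C double bond and two sp³ carbons; a six-membered carbon ring with two conjugated C=C double bonds and two sp³ carbons.
The 5-membered ring with one oxygen has two sp³ carbons, so it is not fully conjugated — not aromatic (2,3-dihydrofuran).
The 6-membered ring has two sp³ carbons, so it is not fully conjugated — not aromatic (1,3-cyclohexadiene).
None of the rings are aromatic. Total: 0.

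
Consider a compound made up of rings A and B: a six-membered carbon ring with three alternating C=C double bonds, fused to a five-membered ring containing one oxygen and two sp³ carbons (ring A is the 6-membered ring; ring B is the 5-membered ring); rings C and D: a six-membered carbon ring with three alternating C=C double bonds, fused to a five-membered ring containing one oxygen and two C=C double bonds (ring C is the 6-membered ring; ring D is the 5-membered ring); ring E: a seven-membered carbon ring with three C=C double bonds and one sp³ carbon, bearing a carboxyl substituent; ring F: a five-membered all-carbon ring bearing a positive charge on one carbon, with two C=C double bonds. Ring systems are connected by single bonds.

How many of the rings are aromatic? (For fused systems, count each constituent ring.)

Ring A is planar and fully conjugated; 3 ring double bonds give 6 π electrons. Since 6 = 4n+2 (n=1), ring A is aromatic (benzene ring).
Ring B has two sp³ carbons, so it is not fully conjugated — not aromatic (oxolane ring).
Rings C and D form a fused bicyclic system (with one oxygen) with 9 sp² atoms and 10 π electrons from ring double bonds plus a heteroatom lone pair. 10 = 4(2)+2, so the system is aromatic and both rings count as aromatic (benzofuran).
Ring E has one sp³ carbon, so it is not fully conjugated — not aromatic (cycloheptatriene).
Ring F has only sp² ring atoms; a planar conformation would have a fully conjugated π system of 4 electrons. But 4 = 4(1), which is 4n not 4n+2, so ring F is not aromatic (cyclopentadienyl cation).
Aromatic: A, C, D. Total: 3.

3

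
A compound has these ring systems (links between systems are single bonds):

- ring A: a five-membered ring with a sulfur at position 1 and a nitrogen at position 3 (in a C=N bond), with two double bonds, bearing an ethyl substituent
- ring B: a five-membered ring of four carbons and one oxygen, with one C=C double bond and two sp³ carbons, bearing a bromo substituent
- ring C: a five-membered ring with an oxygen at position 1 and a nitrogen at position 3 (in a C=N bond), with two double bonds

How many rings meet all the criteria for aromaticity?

2

Ring A has a continuous p-orbital overlap around the ring; 2 ring double bonds (4 π electrons) plus a heteroatom lone pair (2) give 6 π electrons. That satisfies 4n+2 with n=1, so ring A is aromatic (thiazole).
Ring B has two sp³ carbons, so it is not fully conjugated — not aromatic (2,3-dihydrofuran).
Ring C is fully conjugated (every ring atom contributes a p orbital); 2 ring double bonds (4 π electrons) plus a heteroatom lone pair (2) give 6 π electrons. Since 6 = 4n+2 (n=1), ring C is aromatic (oxazole).
Aromatic: A, C. Total: 2.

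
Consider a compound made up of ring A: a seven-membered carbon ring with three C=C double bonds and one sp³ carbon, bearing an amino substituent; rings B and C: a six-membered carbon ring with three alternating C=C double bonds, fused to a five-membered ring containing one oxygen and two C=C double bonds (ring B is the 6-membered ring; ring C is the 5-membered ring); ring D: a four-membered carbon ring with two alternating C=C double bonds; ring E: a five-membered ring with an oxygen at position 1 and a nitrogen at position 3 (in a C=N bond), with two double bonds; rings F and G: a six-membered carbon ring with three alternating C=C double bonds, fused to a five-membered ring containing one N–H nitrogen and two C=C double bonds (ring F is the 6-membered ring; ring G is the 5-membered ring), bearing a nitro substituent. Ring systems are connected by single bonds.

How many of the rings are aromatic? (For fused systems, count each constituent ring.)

Ring A has one sp³ carbon, so it is not fully conjugated — not aromatic (cycloheptatriene).
Rings B and C form a fused bicyclic system (with one oxygen) with 9 sp² atoms and 10 π electrons from ring double bonds plus a heteroatom lone pair. 10 = 4(2)+2, so the system is aromatic and both rings count as aromatic (benzofuran).
Ring D has only sp² ring atoms; a planar conformation would have a fully conjugated π system of 4 electrons. But 4 = 4(1), which is 4n not 4n+2, so ring D is not aromatic (cyclobutadiene) — cyclobutadiene is antiaromatic and distorts to a rectangle.
Ring E has a continuous p-orbital overlap around the ring; 2 ring double bonds (4 π electrons) plus a heteroatom lone pair (2) give 6 π electrons. Since 6 = 4n+2 (n=1), ring E is aromatic (oxazole).
Rings F and G form a fused bicyclic system (with one N–H) with 9 sp² atoms and 10 π electrons from ring double bonds plus a heteroatom lone pair. 10 = 4(2)+2, so the system is aromatic and both rings count as aromatic (indole).
Aromatic: B, C, E, F, G. Total: 5.

5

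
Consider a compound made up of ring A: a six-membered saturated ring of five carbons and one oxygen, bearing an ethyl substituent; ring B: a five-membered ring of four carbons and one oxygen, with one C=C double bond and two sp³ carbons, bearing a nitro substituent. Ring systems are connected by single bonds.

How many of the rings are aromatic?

Ring A has only sp³ atoms, so it is not fully conjugated — not aromatic (tetrahydropyran).
Ring B has two sp³ carbons, so it is not fully conjugated — not aromatic (2,3-dihydrofuran).
No ring is aromatic. Total: 0.

0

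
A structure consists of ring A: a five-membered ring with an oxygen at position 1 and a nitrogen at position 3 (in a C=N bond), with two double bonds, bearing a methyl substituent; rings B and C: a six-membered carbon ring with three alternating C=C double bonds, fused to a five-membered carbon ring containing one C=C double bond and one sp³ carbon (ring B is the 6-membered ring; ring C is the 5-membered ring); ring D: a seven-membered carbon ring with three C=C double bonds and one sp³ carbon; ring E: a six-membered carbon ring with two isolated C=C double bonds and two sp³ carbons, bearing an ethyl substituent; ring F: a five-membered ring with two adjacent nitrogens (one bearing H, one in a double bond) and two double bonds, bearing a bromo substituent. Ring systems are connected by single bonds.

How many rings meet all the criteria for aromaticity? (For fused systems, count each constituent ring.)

3

Ring A is planar and fully conjugated; 2 ring double bonds (4 π electrons) plus a heteroatom lone pair (2) give 6 π electrons. That satisfies 4n+2 with n=1, so ring A is aromatic (oxazole).
Ring B is fully conjugated (every ring atom contributes a p orbital); 3 ring double bonds give 6 π electrons. That satisfies 4n+2 with n=1, so ring B is aromatic (benzene ring).
Ring C has one sp³ carbon, so it is not fully conjugated — not aromatic (cyclopentene ring).
Ring D has one sp³ carbon, so it is not fully conjugated — not aromatic (cycloheptatriene).
Ring E has two sp³ carbons, so it is not fully conjugated — not aromatic (1,4-cyclohexadiene).
Ring F is fully conjugated (every ring atom contributes a p orbital); 2 ring double bonds (4 π electrons) plus a heteroatom lone pair (2) give 6 π electrons. Since 6 = 4n+2 (n=1), ring F is aromatic (pyrazole).
Aromatic: A, B, F. Total: 3.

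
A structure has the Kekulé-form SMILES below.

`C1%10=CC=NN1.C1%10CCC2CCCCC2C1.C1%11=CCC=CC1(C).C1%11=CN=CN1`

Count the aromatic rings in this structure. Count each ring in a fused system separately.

2

The SMILES encodes a five-membered ring with two adjacent nitrogens (one bearing H, one in a double bond) and two double bonds; two fused six-membered saturated carbon rings; a six-membered carbon ring with two isolated C=C double bonds and two sp³ carbons; a five-membered ring with nitrogens at positions 1 and 3 (one bearing H, one in a C=N bond) and two double bonds.
The 5-membered ring with two adjacent nitrogens (one N–H, one =N–) is planar and fully conjugated; 2 ring double bonds (4 π electrons) plus a heteroatom lone pair (2) give 6 π electrons. 6 = 4(1)+2, so it is aromatic (pyrazole).
The 6-membered ring has only sp³ atoms, so it is not fully conjugated — not aromatic (cyclohexane ring).
The second 6-membered ring has only sp³ atoms, so it is not fully conjugated — not aromatic (cyclohexane ring).
The third 6-membered ring has two sp³ carbons, so it is not fully conjugated — not aromatic (1,4-cyclohexadiene).
The 5-membered ring with two nitrogens (one N–H, one =N–) is fully conjugated (every ring atom contributes a p orbital); 2 ring double bonds (4 π electrons) plus a heteroatom lone pair (2) give 6 π electrons. Since 6 = 4n+2 (n=1), it is aromatic (imidazole).
2 of the 5 rings are aromatic. Total: 2.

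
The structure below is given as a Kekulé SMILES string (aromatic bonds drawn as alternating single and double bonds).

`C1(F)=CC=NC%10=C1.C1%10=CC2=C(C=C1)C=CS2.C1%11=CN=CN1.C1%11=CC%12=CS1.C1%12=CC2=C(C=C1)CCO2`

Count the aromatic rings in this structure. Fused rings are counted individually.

The SMILES encodes a six-membered ring of five carbons and one nitrogen with three alternating double bonds; a six-membered carbon ring with three alternating C=C double bonds, fused to a five-membered ring containing one sulfur and two C=C double bonds; a five-membered ring with nitrogens at positions 1 and 3 (one bearing H, one in a C=N bond) and two double bonds; a five-membered ring of four carbons and one sulfur, with two C=C double bonds; a six-membered carbon ring with three alternating C=C double bonds, fused to a five-membered ring containing one oxygen and two sp³ carbons.
The 6-membered ring with one nitrogen is planar and fully conjugated; 3 ring double bonds give 6 π electrons. Since 6 = 4n+2 (n=1), it is aromatic (pyridine).
The fused 6/5-membered bicyclic (with one sulfur) is a single π system with 9 sp² atoms and 10 π electrons from ring double bonds plus a heteroatom lone pair. 10 = 4(2)+2, so the system is aromatic and both rings count as aromatic (benzothiophene).
The 5-membered ring with two nitrogens (one N–H, one =N–) is planar and fully conjugated; 2 ring double bonds (4 π electrons) plus a heteroatom lone pair (2) give 6 π electrons. Since 6 = 4n+2 (n=1), it is aromatic (imidazole).
The 5-membered ring with one sulfur is planar and fully conjugated; 2 ring double bonds (4 π electrons) plus a heteroatom lone pair (2) give 6 π electrons. Since 6 = 4n+2 (n=1), it is aromatic (thiophene).
The 6-membered ring has a continuous p-orbital overlap around the ring; 3 ring double bonds give 6 π electrons. 6 = 4(1)+2, so it is aromatic (benzene ring).
The 5-membered ring with one oxygen has two sp³ carbons, so it is not fully conjugated — not aromatic (oxolane ring).
6 of the 7 rings are aromatic. Total: 6.

6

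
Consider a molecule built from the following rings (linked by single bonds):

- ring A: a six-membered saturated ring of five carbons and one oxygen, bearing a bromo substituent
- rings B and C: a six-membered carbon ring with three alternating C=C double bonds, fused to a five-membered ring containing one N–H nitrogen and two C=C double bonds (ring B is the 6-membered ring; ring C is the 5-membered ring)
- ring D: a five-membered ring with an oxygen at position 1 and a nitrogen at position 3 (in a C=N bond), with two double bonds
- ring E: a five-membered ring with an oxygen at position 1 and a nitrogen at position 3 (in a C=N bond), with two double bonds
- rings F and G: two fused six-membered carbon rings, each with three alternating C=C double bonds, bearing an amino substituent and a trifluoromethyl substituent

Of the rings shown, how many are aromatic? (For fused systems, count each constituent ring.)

Ring A has only sp³ atoms, so it is not fully conjugated — not aromatic (tetrahydropyran).
Rings B and C form a fused bicyclic system (with one N–H) with 9 sp² atoms and 10 π electrons from ring double bonds plus a heteroatom lone pair. 10 = 4(2)+2, so the system is aromatic and both rings count as aromatic (indole).
Ring D is fully conjugated (every ring atom contributes a p orbital); 2 ring double bonds (4 π electrons) plus a heteroatom lone pair (2) give 6 π electrons. That satisfies 4n+2 with n=1, so ring D is aromatic (oxazole).
Ring E has a continuous p-orbital overlap around the ring; 2 ring double bonds (4 π electrons) plus a heteroatom lone pair (2) give 6 π electrons. Since 6 = 4n+2 (n=1), ring E is aromatic (oxazole).
Rings F and G form a fused bicyclic system with 10 sp² atoms and 10 π electrons from ring double bonds. 10 = 4(2)+2, so the system is aromatic and both rings count as aromatic (naphthalene).
Aromatic: B, C, D, E, F, G. Total: 6.

6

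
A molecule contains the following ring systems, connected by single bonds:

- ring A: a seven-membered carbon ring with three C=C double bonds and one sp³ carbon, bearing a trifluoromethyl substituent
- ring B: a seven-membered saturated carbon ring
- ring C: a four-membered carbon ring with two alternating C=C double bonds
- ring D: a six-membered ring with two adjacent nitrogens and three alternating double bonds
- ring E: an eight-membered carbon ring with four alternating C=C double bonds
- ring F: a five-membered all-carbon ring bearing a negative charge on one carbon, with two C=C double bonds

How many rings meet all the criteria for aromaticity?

2

Ring A has one sp³ carbon, so it is not fully conjugated — not aromatic (cycloheptatriene).
Ring B has only sp³ atoms, so it is not fully conjugated — not aromatic (cycloheptane).
Ring C has only sp² ring atoms; a planar conformation would have a fully conjugated π system of 4 electrons. But 4 = 4(1), which is 4n not 4n+2, so ring C is not aromatic (cyclobutadiene) — cyclobutadiene is antiaromatic and distorts to a rectangle.
Ring D has a continuous p-orbital overlap around the ring; 3 ring double bonds give 6 π electrons. Since 6 = 4n+2 (n=1), ring D is aromatic (pyridazine).
Ring E has only sp² ring atoms; a planar conformation would have a fully conjugated π system of 8 electrons. But 8 = 4(2), which is 4n not 4n+2, so ring E is not aromatic (cyclooctatetraene) — cyclooctatetraene distorts into a non-planar tub to avoid antiaromaticity.
Ring F is fully conjugated (every ring atom contributes a p orbital); 2 ring double bonds (4 π electrons) plus the carbanion lone pair (2) give 6 π electrons. 6 = 4(1)+2, so ring F is aromatic (cyclopentadienyl anion).
Aromatic: D, F. Total: 2.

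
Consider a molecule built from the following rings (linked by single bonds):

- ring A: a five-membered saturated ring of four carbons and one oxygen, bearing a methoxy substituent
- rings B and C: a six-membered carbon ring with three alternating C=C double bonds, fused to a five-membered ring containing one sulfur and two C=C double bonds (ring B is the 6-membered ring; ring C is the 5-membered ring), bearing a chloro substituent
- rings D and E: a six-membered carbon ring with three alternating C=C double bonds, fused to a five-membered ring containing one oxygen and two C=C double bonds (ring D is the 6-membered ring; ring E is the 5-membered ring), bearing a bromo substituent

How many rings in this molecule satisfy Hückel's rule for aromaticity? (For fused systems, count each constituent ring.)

4

Ring A has only sp³ atoms, so it is not fully conjugated — not aromatic (tetrahydrofuran).
Rings B and C form a fused bicyclic system (with one sulfur) with 9 sp² atoms and 10 π electrons from ring double bonds plus a heteroatom lone pair. 10 = 4(2)+2, so the system is aromatic and both rings count as aromatic (benzothiophene).
Rings D and E form a fused bicyclic system (with one oxygen) with 9 sp² atoms and 10 π electrons from ring double bonds plus a heteroatom lone pair. 10 = 4(2)+2, so the system is aromatic and both rings count as aromatic (benzofuran).
Aromatic: B, C, D, E. Total: 4.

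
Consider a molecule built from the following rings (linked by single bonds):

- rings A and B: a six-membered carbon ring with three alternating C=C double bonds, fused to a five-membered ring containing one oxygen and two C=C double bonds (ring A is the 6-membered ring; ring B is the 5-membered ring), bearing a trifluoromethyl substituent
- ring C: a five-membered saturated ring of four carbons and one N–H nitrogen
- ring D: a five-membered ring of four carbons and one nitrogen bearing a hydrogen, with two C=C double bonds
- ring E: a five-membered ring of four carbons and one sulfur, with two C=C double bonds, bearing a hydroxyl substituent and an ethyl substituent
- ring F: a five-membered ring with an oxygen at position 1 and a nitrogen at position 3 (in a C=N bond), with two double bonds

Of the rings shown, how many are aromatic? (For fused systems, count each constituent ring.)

5

Rings A and B form a fused bicyclic system (with one oxygen) with 9 sp² atoms and 10 π electrons from ring double bonds plus a heteroatom lone pair. 10 = 4(2)+2, so the system is aromatic and both rings count as aromatic (benzofuran).
Ring C has only sp³ atoms, so it is not fully conjugated — not aromatic (pyrrolidine).
Ring D has a continuous p-orbital overlap around the ring; 2 ring double bonds (4 π electrons) plus a heteroatom lone pair (2) give 6 π electrons. That satisfies 4n+2 with n=1, so ring D is aromatic (pyrrole).
Ring E is planar and fully conjugated; 2 ring double bonds (4 π electrons) plus a heteroatom lone pair (2) give 6 π electrons. Since 6 = 4n+2 (n=1), ring E is aromatic (thiophene).
Ring F is planar and fully conjugated; 2 ring double bonds (4 π electrons) plus a heteroatom lone pair (2) give 6 π electrons. 6 = 4(1)+2, so ring F is aromatic (oxazole).
Aromatic: A, B, D, E, F. Total: 5.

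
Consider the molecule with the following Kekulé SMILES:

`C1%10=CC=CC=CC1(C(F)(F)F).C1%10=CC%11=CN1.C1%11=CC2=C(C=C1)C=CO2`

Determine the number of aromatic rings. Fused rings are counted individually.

The SMILES encodes a seven-membered carbon ring with three C=C double bonds and one sp³ carbon; a five-membered ring of four carbons and one nitrogen bearing a hydrogen, with two C=C double bonds; a six-membered carbon ring with three alternating C=C double bonds, fused to a five-membered ring containing one oxygen and two C=C double bonds.
The 7-membered ring has one sp³ carbon, so it is not fully conjugated — not aromatic (cycloheptatriene).
The 5-membered ring with one N–H has a continuous p-orbital overlap around the ring; 2 ring double bonds (4 π electrons) plus a heteroatom lone pair (2) give 6 π electrons. 6 = 4(1)+2, so it is aromatic (pyrrole).
The fused 6/5-membered bicyclic (with one oxygen) is a single π system with 9 sp² atoms and 10 π electrons from ring double bonds plus a heteroatom lone pair. 10 = 4(2)+2, so the system is aromatic and both rings count as aromatic (benzofuran).
3 of the 4 rings are aromatic. Total: 3.

3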